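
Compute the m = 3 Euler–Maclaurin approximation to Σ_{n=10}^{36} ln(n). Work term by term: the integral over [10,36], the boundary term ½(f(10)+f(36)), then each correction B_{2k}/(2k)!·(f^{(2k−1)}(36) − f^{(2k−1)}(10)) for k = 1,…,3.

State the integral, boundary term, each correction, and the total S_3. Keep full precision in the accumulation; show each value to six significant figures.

S_3 ≈ 82.9179

∫_10^36 ln(x) dx evaluates to 79.9808.
½[f(10) + f(36)] = ½[2.30259 + 3.58352] = 2.94305.
So far: 82.9239.
Correction k=1: B_{2}/2! · (f^{(1)}(36) − f^{(1)}(10)) = 1/12 · (0.0277778 − 0.100000) = -0.00601852.
After k=1: 82.9179.
Correction k=2: B_{4}/4! · (f^{(3)}(36) − f^{(3)}(10)) = −1/720 · (4.28669e-05 − 0.00200000) = 2.71824e-06.
After k=2: 82.9179.
Correction k=3: B_{6}/6! · (f^{(5)}(36) − f^{(5)}(10)) = 1/30240 · (3.96916e-07 − 0.000240000) = -7.92338e-09.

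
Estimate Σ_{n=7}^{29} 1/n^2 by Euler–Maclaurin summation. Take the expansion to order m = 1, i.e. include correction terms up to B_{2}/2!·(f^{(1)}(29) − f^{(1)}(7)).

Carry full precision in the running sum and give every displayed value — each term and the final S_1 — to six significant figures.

∫_7^29 1/x^2 dx evaluates to 0.108374.
½[f(7) + f(29)] = ½[0.0204082 + 0.00118906] = 0.0107986.
Integral + boundary = 0.119173.
Correction k=1: B_{2}/2! · (f^{(1)}(29) − f^{(1)}(7)) = 1/12 · (-8.20042e-05 − (-0.00583090)) = 0.000479075.

S_1 ≈ 0.119652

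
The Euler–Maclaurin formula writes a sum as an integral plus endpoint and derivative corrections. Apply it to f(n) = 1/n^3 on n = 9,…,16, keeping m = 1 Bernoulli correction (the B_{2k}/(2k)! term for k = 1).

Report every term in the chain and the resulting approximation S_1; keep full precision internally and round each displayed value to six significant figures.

The integral term ∫_9^16 1/x^3 dx = 0.00421971.
Endpoint term: (f(9) + f(16))/2 = (0.00137174 + 0.000244141)/2 = 0.000807941.
Running total after boundary: 0.00502766.
k=1: B_{2}/(2)! × [f^{(1)}(16) − f^{(1)}(9)] = 1/12 × (-4.57764e-05 − (-0.000457247)) = 3.42893e-05.

S_1 ≈ 0.00506195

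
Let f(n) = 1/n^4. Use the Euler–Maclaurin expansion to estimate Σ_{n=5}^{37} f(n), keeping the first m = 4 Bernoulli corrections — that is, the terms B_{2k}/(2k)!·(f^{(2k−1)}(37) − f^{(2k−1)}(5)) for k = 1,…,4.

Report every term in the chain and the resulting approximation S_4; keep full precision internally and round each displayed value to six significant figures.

∫_5^37 1/x^4 dx evaluates to 0.00266009.
Endpoint term: (f(5) + f(37))/2 = (0.00160000 + 5.33572e-07)/2 = 0.000800267.
Running total after boundary: 0.00346035.
Correction k=1: B_{2}/2! · (f^{(1)}(37) − f^{(1)}(5)) = 1/12 · (-5.76835e-08 − (-0.00128000)) = 0.000106662.
Partial sum through k=1: 0.00356701.
Correction k=2: B_{4}/4! · (f^{(3)}(37) − f^{(3)}(5)) = −1/720 · (-1.26406e-09 − (-0.00153600)) = -2.13333e-06.
Partial sum through k=2: 0.00356488.
Correction k=3: B_{6}/6! · (f^{(5)}(37) − f^{(5)}(5)) = 1/30240 · (-5.17075e-11 − (-0.00344064)) = 1.13778e-07.
Partial sum through k=3: 0.00356500.
Correction k=4: B_{8}/8! · (f^{(7)}(37) − f^{(7)}(5)) = −1/1209600 · (-3.39933e-12 − (-0.0123863)) = -1.02400e-08.

S_4 ≈ 0.00356498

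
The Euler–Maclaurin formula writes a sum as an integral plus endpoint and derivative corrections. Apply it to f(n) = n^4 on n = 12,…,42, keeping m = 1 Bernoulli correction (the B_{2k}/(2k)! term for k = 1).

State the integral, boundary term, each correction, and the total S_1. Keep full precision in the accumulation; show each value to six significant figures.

S_1 ≈ 2.76788e+07

Integral: ∫_12^42 x^4 dx = 2.60885e+07.
Boundary: ½(f(12) + f(42)) = ½(20736.0 + 3.11170e+06) = 1.56622e+06.
So far: 2.76547e+07.
Correction k=1: B_{2}/2! · (f^{(1)}(42) − f^{(1)}(12)) = 1/12 · (296352 − 6912.00) = 24120.0.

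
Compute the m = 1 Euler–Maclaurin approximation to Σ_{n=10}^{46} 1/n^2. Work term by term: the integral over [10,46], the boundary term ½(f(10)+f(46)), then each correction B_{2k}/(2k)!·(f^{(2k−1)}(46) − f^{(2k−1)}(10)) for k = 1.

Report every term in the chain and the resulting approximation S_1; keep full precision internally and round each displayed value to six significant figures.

S_1 ≈ 0.0836621

Integral: ∫_10^46 1/x^2 dx = 0.0782609.
½[f(10) + f(46)] = ½[0.0100000 + 0.000472590] = 0.00523629.
So far: 0.0834972.
Order-1 term: 1/12 · (-2.05474e-05 − (-0.00200000)) = 0.000164954.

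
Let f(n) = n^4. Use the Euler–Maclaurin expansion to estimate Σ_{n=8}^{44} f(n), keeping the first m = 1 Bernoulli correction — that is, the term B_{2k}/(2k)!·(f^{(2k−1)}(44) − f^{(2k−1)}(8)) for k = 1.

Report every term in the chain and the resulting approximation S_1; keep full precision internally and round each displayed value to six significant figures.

∫_8^44 x^4 dx evaluates to 3.29767e+07.
Endpoint term: (f(8) + f(44))/2 = (4096.00 + 3.74810e+06)/2 = 1.87610e+06.
Running total after boundary: 3.48528e+07.
Correction k=1: B_{2}/2! · (f^{(1)}(44) − f^{(1)}(8)) = 1/12 · (340736 − 2048.00) = 28224.0.

S_1 ≈ 3.48810e+07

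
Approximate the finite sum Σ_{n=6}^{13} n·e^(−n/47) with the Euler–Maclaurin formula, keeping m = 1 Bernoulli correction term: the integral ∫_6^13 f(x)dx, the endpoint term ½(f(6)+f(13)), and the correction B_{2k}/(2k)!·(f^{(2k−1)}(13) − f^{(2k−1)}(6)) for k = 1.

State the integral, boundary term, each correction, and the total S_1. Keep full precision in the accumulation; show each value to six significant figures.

The integral term ∫_6^13 x·e^(−x/47) dx = 53.8830.
Boundary: ½(f(6) + f(13)) = ½(5.28092 + 9.85869) = 7.56981.
Integral + boundary = 61.4528.
Order-1 term: 1/12 · (0.548602 − 0.767793) = -0.0182660.

S_1 ≈ 61.4345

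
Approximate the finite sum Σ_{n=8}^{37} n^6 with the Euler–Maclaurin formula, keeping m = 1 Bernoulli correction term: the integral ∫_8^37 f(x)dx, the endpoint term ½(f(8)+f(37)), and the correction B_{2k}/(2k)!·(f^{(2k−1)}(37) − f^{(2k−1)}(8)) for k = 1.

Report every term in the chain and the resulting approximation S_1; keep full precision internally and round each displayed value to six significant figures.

S_1 ≈ 1.48790e+10

Integral: ∫_8^37 x^6 dx = 1.35614e+10.
Endpoint term: (f(8) + f(37))/2 = (262144 + 2.56573e+09)/2 = 1.28299e+09.
Running total after boundary: 1.48444e+10.
Correction k=1: B_{2}/2! · (f^{(1)}(37) − f^{(1)}(8)) = 1/12 · (4.16064e+08 − 196608) = 3.46556e+07.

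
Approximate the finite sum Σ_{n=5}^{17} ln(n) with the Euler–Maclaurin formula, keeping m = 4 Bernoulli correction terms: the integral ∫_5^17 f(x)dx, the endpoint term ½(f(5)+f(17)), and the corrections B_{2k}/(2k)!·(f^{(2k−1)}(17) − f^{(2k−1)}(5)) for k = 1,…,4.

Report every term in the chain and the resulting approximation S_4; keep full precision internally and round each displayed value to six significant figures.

S_4 ≈ 30.3270

Integral: ∫_5^17 ln(x) dx = 28.1174.
½[f(5) + f(17)] = ½[1.60944 + 2.83321] = 2.22133.
So far: 30.3388.
Order-1 term: 1/12 · (0.0588235 − 0.200000) = -0.0117647.
Partial sum through k=1: 30.3270.
Order-2 term: −1/720 · (0.000407083 − 0.0160000) = 2.16568e-05.
Partial sum through k=2: 30.3270.
Order-3 term: 1/30240 · (1.69031e-05 − 0.00768000) = -2.53409e-07.
Partial sum through k=3: 30.3270.
Order-4 term: −1/1209600 · (1.75465e-06 − 0.00921600) = 7.61760e-09.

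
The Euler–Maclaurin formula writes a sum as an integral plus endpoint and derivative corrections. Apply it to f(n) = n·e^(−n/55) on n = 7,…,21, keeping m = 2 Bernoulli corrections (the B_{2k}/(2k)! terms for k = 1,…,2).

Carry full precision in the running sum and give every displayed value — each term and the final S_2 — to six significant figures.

The integral term ∫_7^21 x·e^(−x/55) dx = 149.135.
Endpoint term: (f(7) + f(21))/2 = (6.16345 + 14.3350)/2 = 10.2492.
Running total after boundary: 159.384.
k=1: B_{2}/(2)! × [f^{(1)}(21) − f^{(1)}(7)] = 1/12 × (0.421983 − 0.768431) = -0.0288707.
After k=1: 159.355.
k=2: B_{4}/(4)! × [f^{(3)}(21) − f^{(3)}(7)] = −1/720 × (0.000590817 − 0.000836171) = 3.40770e-07.

S_2 ≈ 159.355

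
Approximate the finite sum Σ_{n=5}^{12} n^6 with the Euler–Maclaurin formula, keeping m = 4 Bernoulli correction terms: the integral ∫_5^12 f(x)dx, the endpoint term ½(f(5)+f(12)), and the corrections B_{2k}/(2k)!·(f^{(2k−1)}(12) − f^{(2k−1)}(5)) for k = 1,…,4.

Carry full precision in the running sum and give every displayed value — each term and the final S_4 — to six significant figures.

∫_5^12 x^6 dx evaluates to 5.10767e+06.
½[f(5) + f(12)] = ½[15625.0 + 2.98598e+06] = 1.50080e+06.
Running total after boundary: 6.60847e+06.
Order-1 term: 1/12 · (1.49299e+06 − 18750.0) = 122854.
Partial sum through k=1: 6.73133e+06.
Order-2 term: −1/720 · (207360 − 15000.0) = -267.167.
Partial sum through k=2: 6.73106e+06.
Order-3 term: 1/30240 · (8640.00 − 3600.00) = 0.166667.
Partial sum through k=3: 6.73106e+06.
Order-4 term: −1/1209600 · (0.00000 − 0.00000) = 0.00000.

S_4 ≈ 6.73106e+06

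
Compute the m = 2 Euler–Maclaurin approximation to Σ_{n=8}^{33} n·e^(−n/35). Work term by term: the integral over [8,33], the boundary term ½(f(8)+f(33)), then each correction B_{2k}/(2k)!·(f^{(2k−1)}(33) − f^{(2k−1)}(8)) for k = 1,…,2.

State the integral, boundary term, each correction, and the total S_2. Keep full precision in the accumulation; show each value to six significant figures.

S_2 ≈ 280.001

∫_8^33 x·e^(−x/35) dx evaluates to 270.441.
½[f(8) + f(33)] = ½[6.36536 + 12.8539] = 9.60965.
So far: 280.050.
Correction k=1: B_{2}/2! · (f^{(1)}(33) − f^{(1)}(8)) = 1/12 · (0.0222579 − 0.613802) = -0.0492954.
Partial sum through k=1: 280.001.
Correction k=2: B_{4}/4! · (f^{(3)}(33) − f^{(3)}(8)) = −1/720 · (0.000654110 − 0.00180012) = 1.59167e-06.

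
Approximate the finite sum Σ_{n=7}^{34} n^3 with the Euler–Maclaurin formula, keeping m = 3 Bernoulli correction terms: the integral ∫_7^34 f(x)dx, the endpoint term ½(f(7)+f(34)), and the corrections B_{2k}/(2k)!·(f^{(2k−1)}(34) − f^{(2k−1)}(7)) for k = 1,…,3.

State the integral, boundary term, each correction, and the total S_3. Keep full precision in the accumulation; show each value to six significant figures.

∫_7^34 x^3 dx evaluates to 333484.
Endpoint term: (f(7) + f(34))/2 = (343.000 + 39304.0)/2 = 19823.5.
So far: 353307.
Order-1 term: 1/12 · (3468.00 − 147.000) = 276.750.
Partial sum through k=1: 353584.
Order-2 term: −1/720 · (6.00000 − 6.00000) = 0.00000.
Partial sum through k=2: 353584.
Order-3 term: 1/30240 · (0.00000 − 0.00000) = 0.00000.

S_3 ≈ 353584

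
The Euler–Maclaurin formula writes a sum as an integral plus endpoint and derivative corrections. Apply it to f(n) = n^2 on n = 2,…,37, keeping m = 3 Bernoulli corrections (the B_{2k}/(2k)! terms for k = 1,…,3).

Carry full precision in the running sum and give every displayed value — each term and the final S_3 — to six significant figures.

∫_2^37 x^2 dx evaluates to 16881.7.
Endpoint term: (f(2) + f(37))/2 = (4.00000 + 1369.00)/2 = 686.500.
Integral + boundary = 17568.2.
Order-1 term: 1/12 · (74.0000 − 4.00000) = 5.83333.
Partial sum through k=1: 17574.0.
Order-2 term: −1/720 · (0.00000 − 0.00000) = 0.00000.
Partial sum through k=2: 17574.0.
Order-3 term: 1/30240 · (0.00000 − 0.00000) = 0.00000.

S_3 ≈ 17574.0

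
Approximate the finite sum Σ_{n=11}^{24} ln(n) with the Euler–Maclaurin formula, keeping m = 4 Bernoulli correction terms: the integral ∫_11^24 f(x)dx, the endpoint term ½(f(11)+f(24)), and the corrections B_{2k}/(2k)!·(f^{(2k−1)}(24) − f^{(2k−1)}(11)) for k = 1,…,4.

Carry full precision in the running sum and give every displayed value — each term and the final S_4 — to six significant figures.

S_4 ≈ 39.6803

∫_11^24 ln(x) dx evaluates to 36.8964.
½[f(11) + f(24)] = ½[2.39790 + 3.17805] = 2.78797.
Running total after boundary: 39.6844.
Order-1 term: 1/12 · (0.0416667 − 0.0909091) = -0.00410354.
After k=1: 39.6803.
Order-2 term: −1/720 · (0.000144676 − 0.00150263) = 1.88605e-06.
After k=2: 39.6803.
Order-3 term: 1/30240 · (3.01408e-06 − 0.000149021) = -4.82827e-09.
After k=3: 39.6803.
Order-4 term: −1/1209600 · (1.56983e-07 − 3.69474e-05) = 3.04153e-11.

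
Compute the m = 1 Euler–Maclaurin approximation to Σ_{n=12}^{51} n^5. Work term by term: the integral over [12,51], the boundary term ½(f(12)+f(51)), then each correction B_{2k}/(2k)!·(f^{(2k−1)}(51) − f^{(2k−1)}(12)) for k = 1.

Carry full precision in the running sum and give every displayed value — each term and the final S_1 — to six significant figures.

S_1 ≈ 3.10766e+09

Integral: ∫_12^51 x^5 dx = 2.93222e+09.
½[f(12) + f(51)] = ½[248832 + 3.45025e+08] = 1.72637e+08.
Running total after boundary: 3.10485e+09.
k=1: B_{2}/(2)! × [f^{(1)}(51) − f^{(1)}(12)] = 1/12 × (3.38260e+07 − 103680) = 2.81019e+06.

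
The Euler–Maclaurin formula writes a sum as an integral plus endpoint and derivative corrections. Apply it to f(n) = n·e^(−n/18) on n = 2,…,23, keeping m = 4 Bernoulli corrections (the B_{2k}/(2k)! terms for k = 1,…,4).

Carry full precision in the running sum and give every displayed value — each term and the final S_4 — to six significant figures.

S_4 ≈ 120.521

∫_2^23 x·e^(−x/18) dx evaluates to 116.494.
½[f(2) + f(23)] = ½[1.78968 + 6.40908] = 4.09938.
So far: 120.594.
Correction k=1: B_{2}/2! · (f^{(1)}(23) − f^{(1)}(2)) = 1/12 · (-0.0774044 − 0.795413) = -0.0727348.
Running total after k=1: 120.521.
Correction k=2: B_{4}/4! · (f^{(3)}(23) − f^{(3)}(2)) = −1/720 · (0.00148120 − 0.00797868) = 9.02428e-06.
Running total after k=2: 120.521.
Correction k=3: B_{6}/6! · (f^{(5)}(23) − f^{(5)}(2)) = 1/30240 · (9.88053e-06 − 4.16740e-05) = -1.05137e-09.
Running total after k=3: 120.521.
Correction k=4: B_{8}/8! · (f^{(7)}(23) − f^{(7)}(2)) = −1/1209600 · (4.68811e-08 − 1.81242e-07) = 1.11079e-13.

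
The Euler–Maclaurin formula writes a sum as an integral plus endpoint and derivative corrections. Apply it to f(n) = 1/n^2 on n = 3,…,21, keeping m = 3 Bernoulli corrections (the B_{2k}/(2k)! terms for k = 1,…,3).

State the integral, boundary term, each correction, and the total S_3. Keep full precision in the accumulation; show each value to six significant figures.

The integral term ∫_3^21 1/x^2 dx = 0.285714.
½[f(3) + f(21)] = ½[0.111111 + 0.00226757] = 0.0566893.
Running total after boundary: 0.342404.
k=1: B_{2}/(2)! × [f^{(1)}(21) − f^{(1)}(3)] = 1/12 × (-0.000215959 − (-0.0740741)) = 0.00615484.
Partial sum through k=1: 0.348558.
k=2: B_{4}/(4)! × [f^{(3)}(21) − f^{(3)}(3)] = −1/720 × (-5.87645e-06 − (-0.0987654)) = -0.000137166.
Partial sum through k=2: 0.348421.
k=3: B_{6}/(6)! × [f^{(5)}(21) − f^{(5)}(3)] = 1/30240 × (-3.99758e-07 − (-0.329218)) = 1.08868e-05.

S_3 ≈ 0.348432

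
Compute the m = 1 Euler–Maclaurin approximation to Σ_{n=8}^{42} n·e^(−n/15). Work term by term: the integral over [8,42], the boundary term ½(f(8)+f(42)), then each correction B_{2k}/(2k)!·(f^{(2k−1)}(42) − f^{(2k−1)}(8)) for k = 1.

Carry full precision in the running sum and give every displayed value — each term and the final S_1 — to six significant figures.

S_1 ≈ 153.992

The integral term ∫_8^42 x·e^(−x/15) dx = 150.400.
Endpoint term: (f(8) + f(42))/2 = (4.69317 + 2.55402)/2 = 3.62360.
So far: 154.024.
Order-1 term: 1/12 · (-0.109458 − 0.273768) = -0.0319355.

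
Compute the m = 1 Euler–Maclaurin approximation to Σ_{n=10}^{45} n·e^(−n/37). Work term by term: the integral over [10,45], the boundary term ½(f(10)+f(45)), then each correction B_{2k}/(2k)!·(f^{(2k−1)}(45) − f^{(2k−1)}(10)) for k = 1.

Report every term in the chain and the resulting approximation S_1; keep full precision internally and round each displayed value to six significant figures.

S_1 ≈ 438.466

The integral term ∫_10^45 x·e^(−x/37) dx = 428.034.
Endpoint term: (f(10) + f(45))/2 = (7.63173 + 13.3357)/2 = 10.4837.
Integral + boundary = 438.518.
Correction k=1: B_{2}/2! · (f^{(1)}(45) − f^{(1)}(10)) = 1/12 · (-0.0640755 − 0.556910) = -0.0517488.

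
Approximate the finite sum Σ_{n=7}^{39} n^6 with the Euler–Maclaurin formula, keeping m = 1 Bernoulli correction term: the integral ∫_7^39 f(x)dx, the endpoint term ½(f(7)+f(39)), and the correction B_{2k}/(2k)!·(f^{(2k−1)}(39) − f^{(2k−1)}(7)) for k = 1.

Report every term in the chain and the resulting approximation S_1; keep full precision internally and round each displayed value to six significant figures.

Integral: ∫_7^39 x^6 dx = 1.96043e+10.
Endpoint term: (f(7) + f(39))/2 = (117649 + 3.51874e+09)/2 = 1.75943e+09.
Running total after boundary: 2.13637e+10.
k=1: B_{2}/(2)! × [f^{(1)}(39) − f^{(1)}(7)] = 1/12 × (5.41345e+08 − 100842) = 4.51037e+07.

S_1 ≈ 2.14088e+10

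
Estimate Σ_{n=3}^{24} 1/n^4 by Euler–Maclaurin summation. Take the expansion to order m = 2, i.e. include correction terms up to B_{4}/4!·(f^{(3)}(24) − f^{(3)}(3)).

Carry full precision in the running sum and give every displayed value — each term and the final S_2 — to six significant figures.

S_2 ≈ 0.0197914

Integral: ∫_3^24 1/x^4 dx = 0.0123216.
½[f(3) + f(24)] = ½[0.0123457 + 3.01408e-06] = 0.00617435.
Integral + boundary = 0.0184959.
Correction k=1: B_{2}/2! · (f^{(1)}(24) − f^{(1)}(3)) = 1/12 · (-5.02347e-07 − (-0.0164609)) = 0.00137170.
After k=1: 0.0198676.
Correction k=2: B_{4}/4! · (f^{(3)}(24) − f^{(3)}(3)) = −1/720 · (-2.61639e-08 − (-0.0548697)) = -7.62079e-05.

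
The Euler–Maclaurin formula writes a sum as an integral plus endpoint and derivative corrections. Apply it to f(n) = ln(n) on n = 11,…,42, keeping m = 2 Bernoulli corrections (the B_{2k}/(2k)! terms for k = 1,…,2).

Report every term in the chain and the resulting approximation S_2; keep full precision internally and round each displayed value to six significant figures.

S_2 ≈ 102.667

The integral term ∫_11^42 ln(x) dx = 99.6053.
Endpoint term: (f(11) + f(42))/2 = (2.39790 + 3.73767)/2 = 3.06778.
Integral + boundary = 102.673.
Order-1 term: 1/12 · (0.0238095 − 0.0909091) = -0.00559163.
After k=1: 102.667.
Order-2 term: −1/720 · (2.69949e-05 − 0.00150263) = 2.04949e-06.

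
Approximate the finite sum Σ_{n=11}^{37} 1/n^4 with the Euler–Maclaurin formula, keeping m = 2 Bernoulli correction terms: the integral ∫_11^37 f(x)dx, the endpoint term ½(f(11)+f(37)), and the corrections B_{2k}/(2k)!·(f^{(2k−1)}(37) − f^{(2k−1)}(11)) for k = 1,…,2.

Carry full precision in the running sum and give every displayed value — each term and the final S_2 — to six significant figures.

S_2 ≈ 0.000280331

Integral: ∫_11^37 1/x^4 dx = 0.000243858.
Boundary: ½(f(11) + f(37)) = ½(6.83013e-05 + 5.33572e-07) = 3.44175e-05.
Running total after boundary: 0.000278275.
Correction k=1: B_{2}/2! · (f^{(1)}(37) − f^{(1)}(11)) = 1/12 · (-5.76835e-08 − (-2.48369e-05)) = 2.06493e-06.
After k=1: 0.000280340.
Correction k=2: B_{4}/4! · (f^{(3)}(37) − f^{(3)}(11)) = −1/720 · (-1.26406e-09 − (-6.15790e-06)) = -8.55088e-09.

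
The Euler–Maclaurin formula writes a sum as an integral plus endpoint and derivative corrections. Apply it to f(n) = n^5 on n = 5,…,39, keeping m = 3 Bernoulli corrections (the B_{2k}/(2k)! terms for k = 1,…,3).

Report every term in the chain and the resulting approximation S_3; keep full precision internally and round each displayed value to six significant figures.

S_3 ≈ 6.32532e+08

∫_5^39 x^5 dx evaluates to 5.86455e+08.
Boundary: ½(f(5) + f(39)) = ½(3125.00 + 9.02242e+07) = 4.51137e+07.
So far: 6.31568e+08.
Order-1 term: 1/12 · (1.15672e+07 − 3125.00) = 963673.
Partial sum through k=1: 6.32532e+08.
Order-2 term: −1/720 · (91260.0 − 1500.00) = -124.667.
Partial sum through k=2: 6.32532e+08.
Order-3 term: 1/30240 · (120.000 − 120.000) = 0.00000.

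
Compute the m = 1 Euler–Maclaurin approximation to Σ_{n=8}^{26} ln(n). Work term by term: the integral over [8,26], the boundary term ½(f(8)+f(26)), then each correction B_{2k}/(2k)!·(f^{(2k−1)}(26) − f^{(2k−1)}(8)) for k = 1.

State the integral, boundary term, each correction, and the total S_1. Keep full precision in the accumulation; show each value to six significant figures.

S_1 ≈ 52.7365

The integral term ∫_8^26 ln(x) dx = 50.0750.
Boundary: ½(f(8) + f(26)) = ½(2.07944 + 3.25810) = 2.66877.
So far: 52.7437.
Correction k=1: B_{2}/2! · (f^{(1)}(26) − f^{(1)}(8)) = 1/12 · (0.0384615 − 0.125000) = -0.00721154.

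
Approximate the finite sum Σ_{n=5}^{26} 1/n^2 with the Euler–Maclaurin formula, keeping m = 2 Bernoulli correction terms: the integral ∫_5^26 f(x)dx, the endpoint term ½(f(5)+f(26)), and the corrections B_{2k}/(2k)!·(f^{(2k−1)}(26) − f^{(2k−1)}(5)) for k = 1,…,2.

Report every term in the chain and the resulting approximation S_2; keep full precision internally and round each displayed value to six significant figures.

S_2 ≈ 0.183591

∫_5^26 1/x^2 dx evaluates to 0.161538.
Boundary: ½(f(5) + f(26)) = ½(0.0400000 + 0.00147929) = 0.0207396.
So far: 0.182278.
Order-1 term: 1/12 · (-0.000113792 − (-0.0160000)) = 0.00132385.
Partial sum through k=1: 0.183602.
Order-2 term: −1/720 · (-2.01997e-06 − (-0.00768000)) = -1.06639e-05.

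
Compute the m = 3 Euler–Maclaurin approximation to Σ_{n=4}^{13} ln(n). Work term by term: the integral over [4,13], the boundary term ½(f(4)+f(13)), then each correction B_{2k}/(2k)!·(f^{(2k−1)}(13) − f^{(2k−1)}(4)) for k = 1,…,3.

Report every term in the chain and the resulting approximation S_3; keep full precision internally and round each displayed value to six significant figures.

S_3 ≈ 20.7604

The integral term ∫_4^13 ln(x) dx = 18.7992.
Endpoint term: (f(4) + f(13))/2 = (1.38629 + 2.56495)/2 = 1.97562.
Running total after boundary: 20.7748.
k=1: B_{2}/(2)! × [f^{(1)}(13) − f^{(1)}(4)] = 1/12 × (0.0769231 − 0.250000) = -0.0144231.
After k=1: 20.7604.
k=2: B_{4}/(4)! × [f^{(3)}(13) − f^{(3)}(4)] = −1/720 × (0.000910332 − 0.0312500) = 4.21384e-05.
After k=2: 20.7604.
k=3: B_{6}/(6)! × [f^{(5)}(13) − f^{(5)}(4)] = 1/30240 × (6.46390e-05 − 0.0234375) = -7.72912e-07.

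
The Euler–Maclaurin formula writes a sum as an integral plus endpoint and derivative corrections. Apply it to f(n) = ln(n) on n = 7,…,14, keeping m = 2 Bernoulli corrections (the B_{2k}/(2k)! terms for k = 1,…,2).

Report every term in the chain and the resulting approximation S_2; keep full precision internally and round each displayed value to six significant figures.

The integral term ∫_7^14 ln(x) dx = 16.3254.
Endpoint term: (f(7) + f(14))/2 = (1.94591 + 2.63906)/2 = 2.29248.
So far: 18.6179.
k=1: B_{2}/(2)! × [f^{(1)}(14) − f^{(1)}(7)] = 1/12 × (0.0714286 − 0.142857) = -0.00595238.
Running total after k=1: 18.6120.
k=2: B_{4}/(4)! × [f^{(3)}(14) − f^{(3)}(7)] = −1/720 × (0.000728863 − 0.00583090) = 7.08617e-06.

S_2 ≈ 18.6120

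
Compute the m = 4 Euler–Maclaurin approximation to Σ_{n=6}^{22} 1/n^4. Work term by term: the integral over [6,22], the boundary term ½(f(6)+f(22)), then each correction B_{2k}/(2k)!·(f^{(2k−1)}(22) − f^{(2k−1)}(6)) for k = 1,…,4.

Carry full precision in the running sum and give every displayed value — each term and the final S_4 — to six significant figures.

Integral: ∫_6^22 1/x^4 dx = 0.00151191.
Endpoint term: (f(6) + f(22))/2 = (0.000771605 + 4.26883e-06)/2 = 0.000387937.
Running total after boundary: 0.00189984.
Correction k=1: B_{2}/2! · (f^{(1)}(22) − f^{(1)}(6)) = 1/12 · (-7.76152e-07 − (-0.000514403)) = 4.28023e-05.
After k=1: 0.00194264.
Correction k=2: B_{4}/4! · (f^{(3)}(22) − f^{(3)}(6)) = −1/720 · (-4.81086e-08 − (-0.000428669)) = -5.95307e-07.
After k=2: 0.00194205.
Correction k=3: B_{6}/6! · (f^{(5)}(22) − f^{(5)}(6)) = 1/30240 · (-5.56628e-09 − (-0.000666819)) = 2.20507e-08.
After k=3: 0.00194207.
Correction k=4: B_{8}/8! · (f^{(7)}(22) − f^{(7)}(6)) = −1/1209600 · (-1.03505e-09 − (-0.00166705)) = -1.37818e-09.

S_4 ≈ 0.00194207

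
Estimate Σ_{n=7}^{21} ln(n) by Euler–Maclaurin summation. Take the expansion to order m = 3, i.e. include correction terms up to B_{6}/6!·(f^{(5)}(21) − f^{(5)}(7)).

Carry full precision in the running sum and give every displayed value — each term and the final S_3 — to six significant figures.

The integral term ∫_7^21 ln(x) dx = 36.3136.
Boundary: ½(f(7) + f(21)) = ½(1.94591 + 3.04452) = 2.49522.
Integral + boundary = 38.8088.
k=1: B_{2}/(2)! × [f^{(1)}(21) − f^{(1)}(7)] = 1/12 × (0.0476190 − 0.142857) = -0.00793651.
Partial sum through k=1: 38.8009.
k=2: B_{4}/(4)! × [f^{(3)}(21) − f^{(3)}(7)] = −1/720 × (0.000215959 − 0.00583090) = 7.79853e-06.
Partial sum through k=2: 38.8009.
k=3: B_{6}/(6)! × [f^{(5)}(21) − f^{(5)}(7)] = 1/30240 × (5.87645e-06 − 0.00142798) = -4.70271e-08.

S_3 ≈ 38.8009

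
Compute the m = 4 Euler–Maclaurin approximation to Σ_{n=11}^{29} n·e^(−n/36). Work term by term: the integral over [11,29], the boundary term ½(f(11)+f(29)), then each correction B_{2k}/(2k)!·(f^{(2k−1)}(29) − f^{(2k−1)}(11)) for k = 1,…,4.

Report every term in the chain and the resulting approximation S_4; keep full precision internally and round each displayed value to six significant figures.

∫_11^29 x·e^(−x/36) dx evaluates to 200.915.
Endpoint term: (f(11) + f(29))/2 = (8.10385 + 12.9583)/2 = 10.5311.
Running total after boundary: 211.446.
k=1: B_{2}/(2)! × [f^{(1)}(29) − f^{(1)}(11)] = 1/12 × (0.0868855 − 0.511607) = -0.0353935.
After k=1: 211.411.
k=2: B_{4}/(4)! × [f^{(3)}(29) − f^{(3)}(11)] = −1/720 × (0.000756609 − 0.00153166) = 1.07646e-06.
After k=2: 211.411.
k=3: B_{6}/(6)! × [f^{(5)}(29) − f^{(5)}(11)] = 1/30240 × (1.11588e-06 − 2.05908e-06) = -3.11906e-11.
After k=3: 211.411.
k=4: B_{8}/(8)! × [f^{(7)}(29) − f^{(7)}(11)] = −1/1209600 × (1.27157e-09 − 2.26568e-09) = 8.21853e-16.

S_4 ≈ 211.411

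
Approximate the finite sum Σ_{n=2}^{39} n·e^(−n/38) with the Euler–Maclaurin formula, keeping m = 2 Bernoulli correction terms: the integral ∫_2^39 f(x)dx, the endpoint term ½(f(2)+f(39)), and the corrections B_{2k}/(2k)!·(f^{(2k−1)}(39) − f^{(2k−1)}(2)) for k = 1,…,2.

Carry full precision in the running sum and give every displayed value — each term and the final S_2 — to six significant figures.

The integral term ∫_2^39 x·e^(−x/38) dx = 393.611.
½[f(2) + f(39)] = ½[1.89746 + 13.9747] = 7.93606.
Running total after boundary: 401.547.
Correction k=1: B_{2}/2! · (f^{(1)}(39) − f^{(1)}(2)) = 1/12 · (-0.00942960 − 0.898796) = -0.0756855.
Partial sum through k=1: 401.471.
Correction k=2: B_{4}/4! · (f^{(3)}(39) − f^{(3)}(2)) = −1/720 · (0.000489764 − 0.00193646) = 2.00931e-06.

S_2 ≈ 401.471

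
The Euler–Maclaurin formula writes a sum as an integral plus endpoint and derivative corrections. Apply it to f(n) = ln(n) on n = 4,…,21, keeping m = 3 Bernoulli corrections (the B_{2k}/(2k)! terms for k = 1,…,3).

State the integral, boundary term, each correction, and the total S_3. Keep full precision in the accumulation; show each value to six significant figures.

S_3 ≈ 43.5884

The integral term ∫_4^21 ln(x) dx = 41.3898.
½[f(4) + f(21)] = ½[1.38629 + 3.04452] = 2.21541.
Running total after boundary: 43.6052.
k=1: B_{2}/(2)! × [f^{(1)}(21) − f^{(1)}(4)] = 1/12 × (0.0476190 − 0.250000) = -0.0168651.
After k=1: 43.5883.
k=2: B_{4}/(4)! × [f^{(3)}(21) − f^{(3)}(4)] = −1/720 × (0.000215959 − 0.0312500) = 4.31028e-05.
After k=2: 43.5884.
k=3: B_{6}/(6)! × [f^{(5)}(21) − f^{(5)}(4)] = 1/30240 × (5.87645e-06 − 0.0234375) = -7.74855e-07.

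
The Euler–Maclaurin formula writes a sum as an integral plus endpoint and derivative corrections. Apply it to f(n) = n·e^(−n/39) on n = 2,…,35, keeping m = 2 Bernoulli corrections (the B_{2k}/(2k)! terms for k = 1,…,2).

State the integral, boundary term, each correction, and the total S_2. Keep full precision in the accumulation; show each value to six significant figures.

∫_2^35 x·e^(−x/39) dx evaluates to 342.695.
Endpoint term: (f(2) + f(35))/2 = (1.90002 + 14.2665)/2 = 8.08325.
So far: 350.778.
Correction k=1: B_{2}/2! · (f^{(1)}(35) − f^{(1)}(2)) = 1/12 · (0.0418065 − 0.901292) = -0.0716238.
Partial sum through k=1: 350.706.
Correction k=2: B_{4}/4! · (f^{(3)}(35) − f^{(3)}(2)) = −1/720 · (0.000563467 − 0.00184176) = 1.77540e-06.

S_2 ≈ 350.706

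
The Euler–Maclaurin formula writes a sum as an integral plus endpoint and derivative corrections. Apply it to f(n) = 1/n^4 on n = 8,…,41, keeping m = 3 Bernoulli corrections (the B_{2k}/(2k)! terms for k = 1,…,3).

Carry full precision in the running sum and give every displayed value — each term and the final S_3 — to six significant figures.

S_3 ≈ 0.000778544

∫_8^41 1/x^4 dx evaluates to 0.000646205.
Endpoint term: (f(8) + f(41))/2 = (0.000244141 + 3.53887e-07)/2 = 0.000122247.
Running total after boundary: 0.000768452.
Order-1 term: 1/12 · (-3.45256e-08 − (-0.000122070)) = 1.01696e-05.
Running total after k=1: 0.000778622.
Order-2 term: −1/720 · (-6.16161e-10 − (-5.72205e-05)) = -7.94720e-08.
Running total after k=2: 0.000778543.
Order-3 term: 1/30240 · (-2.05265e-11 − (-5.00679e-05)) = 1.65568e-09.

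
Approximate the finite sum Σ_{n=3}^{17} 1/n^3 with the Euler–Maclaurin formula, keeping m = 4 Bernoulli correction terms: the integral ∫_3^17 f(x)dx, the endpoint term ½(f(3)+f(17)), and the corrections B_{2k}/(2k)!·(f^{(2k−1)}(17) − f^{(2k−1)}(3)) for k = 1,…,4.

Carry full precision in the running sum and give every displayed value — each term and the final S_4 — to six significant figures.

The integral term ∫_3^17 1/x^3 dx = 0.0538255.
½[f(3) + f(17)] = ½[0.0370370 + 0.000203542] = 0.0186203.
Integral + boundary = 0.0724457.
k=1: B_{2}/(2)! × [f^{(1)}(17) − f^{(1)}(3)] = 1/12 × (-3.59191e-05 − (-0.0370370)) = 0.00308343.
Partial sum through k=1: 0.0755292.
k=2: B_{4}/(4)! × [f^{(3)}(17) − f^{(3)}(3)] = −1/720 × (-2.48575e-06 − (-0.0823045)) = -0.000114308.
Partial sum through k=2: 0.0754149.
k=3: B_{6}/(6)! × [f^{(5)}(17) − f^{(5)}(3)] = 1/30240 × (-3.61251e-07 − (-0.384088)) = 1.27013e-05.
Partial sum through k=3: 0.0754276.
k=4: B_{8}/(8)! × [f^{(7)}(17) − f^{(7)}(3)] = −1/1209600 × (-9.00003e-08 − (-3.07270)) = -2.54026e-06.

S_4 ≈ 0.0754250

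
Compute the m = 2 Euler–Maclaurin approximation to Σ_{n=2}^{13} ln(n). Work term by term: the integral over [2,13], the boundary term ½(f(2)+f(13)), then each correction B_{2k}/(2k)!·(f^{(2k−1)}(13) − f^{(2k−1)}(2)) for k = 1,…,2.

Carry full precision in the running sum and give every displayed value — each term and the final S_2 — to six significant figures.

S_2 ≈ 22.5522

∫_2^13 ln(x) dx evaluates to 20.9580.
Boundary: ½(f(2) + f(13)) = ½(0.693147 + 2.56495) = 1.62905.
Integral + boundary = 22.5871.
Order-1 term: 1/12 · (0.0769231 − 0.500000) = -0.0352564.
Running total after k=1: 22.5518.
Order-2 term: −1/720 · (0.000910332 − 0.250000) = 0.000345958.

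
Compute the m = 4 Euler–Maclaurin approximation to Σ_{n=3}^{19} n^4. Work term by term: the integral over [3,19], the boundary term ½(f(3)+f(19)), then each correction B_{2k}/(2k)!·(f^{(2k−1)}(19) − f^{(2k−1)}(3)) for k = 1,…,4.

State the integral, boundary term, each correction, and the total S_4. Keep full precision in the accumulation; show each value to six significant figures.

Integral: ∫_3^19 x^4 dx = 495171.
Boundary: ½(f(3) + f(19)) = ½(81.0000 + 130321) = 65201.0.
So far: 560372.
k=1: B_{2}/(2)! × [f^{(1)}(19) − f^{(1)}(3)] = 1/12 × (27436.0 − 108.000) = 2277.33.
Running total after k=1: 562650.
k=2: B_{4}/(4)! × [f^{(3)}(19) − f^{(3)}(3)] = −1/720 × (456.000 − 72.0000) = -0.533333.
Running total after k=2: 562649.
k=3: B_{6}/(6)! × [f^{(5)}(19) − f^{(5)}(3)] = 1/30240 × (0.00000 − 0.00000) = 0.00000.
Running total after k=3: 562649.
k=4: B_{8}/(8)! × [f^{(7)}(19) − f^{(7)}(3)] = −1/1209600 × (0.00000 − 0.00000) = 0.00000.

S_4 ≈ 562649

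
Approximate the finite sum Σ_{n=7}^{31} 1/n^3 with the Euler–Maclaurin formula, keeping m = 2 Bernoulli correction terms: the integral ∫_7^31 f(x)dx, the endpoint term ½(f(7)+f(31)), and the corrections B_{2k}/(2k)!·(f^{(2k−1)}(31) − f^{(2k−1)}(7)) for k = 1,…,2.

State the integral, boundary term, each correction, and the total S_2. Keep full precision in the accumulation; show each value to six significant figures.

S_2 ≈ 0.0112614

The integral term ∫_7^31 1/x^3 dx = 0.00968379.
½[f(7) + f(31)] = ½[0.00291545 + 3.35672e-05] = 0.00147451.
Running total after boundary: 0.0111583.
Correction k=1: B_{2}/2! · (f^{(1)}(31) − f^{(1)}(7)) = 1/12 · (-3.24844e-06 − (-0.00124948)) = 0.000103853.
After k=1: 0.0112622.
Correction k=2: B_{4}/4! · (f^{(3)}(31) − f^{(3)}(7)) = −1/720 · (-6.76054e-08 − (-0.000509992)) = -7.08228e-07.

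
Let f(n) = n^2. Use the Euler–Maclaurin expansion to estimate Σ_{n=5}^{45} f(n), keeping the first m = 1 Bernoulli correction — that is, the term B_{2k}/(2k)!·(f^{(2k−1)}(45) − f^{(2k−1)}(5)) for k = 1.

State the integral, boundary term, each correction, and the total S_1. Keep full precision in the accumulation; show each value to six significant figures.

S_1 ≈ 31365.0

∫_5^45 x^2 dx evaluates to 30333.3.
½[f(5) + f(45)] = ½[25.0000 + 2025.00] = 1025.00.
Integral + boundary = 31358.3.
Correction k=1: B_{2}/2! · (f^{(1)}(45) − f^{(1)}(5)) = 1/12 · (90.0000 − 10.0000) = 6.66667.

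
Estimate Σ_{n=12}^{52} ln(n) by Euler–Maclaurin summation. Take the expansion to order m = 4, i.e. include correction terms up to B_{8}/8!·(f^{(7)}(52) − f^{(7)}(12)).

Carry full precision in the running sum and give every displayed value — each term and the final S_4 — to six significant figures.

The integral term ∫_12^52 ln(x) dx = 135.646.
Endpoint term: (f(12) + f(52))/2 = (2.48491 + 3.95124)/2 = 3.21808.
So far: 138.864.
k=1: B_{2}/(2)! × [f^{(1)}(52) − f^{(1)}(12)] = 1/12 × (0.0192308 − 0.0833333) = -0.00534188.
After k=1: 138.859.
k=2: B_{4}/(4)! × [f^{(3)}(52) − f^{(3)}(12)] = −1/720 × (1.42239e-05 − 0.00115741) = 1.58775e-06.
After k=2: 138.859.
k=3: B_{6}/(6)! × [f^{(5)}(52) − f^{(5)}(12)] = 1/30240 × (6.31240e-08 − 9.64506e-05) = -3.18742e-09.
After k=3: 138.859.
k=4: B_{8}/(8)! × [f^{(7)}(52) − f^{(7)}(12)] = −1/1209600 × (7.00340e-10 − 2.00939e-05) = 1.66114e-11.

S_4 ≈ 138.859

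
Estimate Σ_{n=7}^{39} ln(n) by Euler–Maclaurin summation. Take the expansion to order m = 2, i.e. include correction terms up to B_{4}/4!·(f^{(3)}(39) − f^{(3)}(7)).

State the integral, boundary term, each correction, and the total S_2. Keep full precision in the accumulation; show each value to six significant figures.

The integral term ∫_7^39 ln(x) dx = 97.2575.
Endpoint term: (f(7) + f(39))/2 = (1.94591 + 3.66356)/2 = 2.80474.
So far: 100.062.
Order-1 term: 1/12 · (0.0256410 − 0.142857) = -0.00976801.
After k=1: 100.053.
Order-2 term: −1/720 · (3.37160e-05 − 0.00583090) = 8.05165e-06.

S_2 ≈ 100.053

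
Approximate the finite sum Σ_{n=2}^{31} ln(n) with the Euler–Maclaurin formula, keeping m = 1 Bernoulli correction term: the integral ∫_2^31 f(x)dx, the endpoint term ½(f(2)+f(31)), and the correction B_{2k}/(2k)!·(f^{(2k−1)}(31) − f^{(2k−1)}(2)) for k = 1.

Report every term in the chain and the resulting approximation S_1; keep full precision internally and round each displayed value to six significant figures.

∫_2^31 ln(x) dx evaluates to 76.0673.
Endpoint term: (f(2) + f(31))/2 = (0.693147 + 3.43399)/2 = 2.06357.
Running total after boundary: 78.1309.
Order-1 term: 1/12 · (0.0322581 − 0.500000) = -0.0389785.

S_1 ≈ 78.0919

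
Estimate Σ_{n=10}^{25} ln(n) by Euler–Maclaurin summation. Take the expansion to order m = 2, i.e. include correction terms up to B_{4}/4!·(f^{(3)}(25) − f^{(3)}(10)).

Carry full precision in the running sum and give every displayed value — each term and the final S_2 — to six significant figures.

S_2 ≈ 45.2018

The integral term ∫_10^25 ln(x) dx = 42.4460.
Boundary: ½(f(10) + f(25)) = ½(2.30259 + 3.21888) = 2.76073.
Running total after boundary: 45.2068.
Correction k=1: B_{2}/2! · (f^{(1)}(25) − f^{(1)}(10)) = 1/12 · (0.0400000 − 0.100000) = -0.00500000.
Running total after k=1: 45.2018.
Correction k=2: B_{4}/4! · (f^{(3)}(25) − f^{(3)}(10)) = −1/720 · (0.000128000 − 0.00200000) = 2.60000e-06.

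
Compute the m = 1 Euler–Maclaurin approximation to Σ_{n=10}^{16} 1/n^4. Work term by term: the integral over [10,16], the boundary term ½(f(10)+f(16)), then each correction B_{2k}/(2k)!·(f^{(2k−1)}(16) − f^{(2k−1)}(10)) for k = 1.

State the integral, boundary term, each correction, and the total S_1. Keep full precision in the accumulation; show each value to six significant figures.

∫_10^16 1/x^4 dx evaluates to 0.000251953.
Boundary: ½(f(10) + f(16)) = ½(0.000100000 + 1.52588e-05) = 5.76294e-05.
So far: 0.000309583.
k=1: B_{2}/(2)! × [f^{(1)}(16) − f^{(1)}(10)] = 1/12 × (-3.81470e-06 − (-4.00000e-05)) = 3.01544e-06.

S_1 ≈ 0.000312598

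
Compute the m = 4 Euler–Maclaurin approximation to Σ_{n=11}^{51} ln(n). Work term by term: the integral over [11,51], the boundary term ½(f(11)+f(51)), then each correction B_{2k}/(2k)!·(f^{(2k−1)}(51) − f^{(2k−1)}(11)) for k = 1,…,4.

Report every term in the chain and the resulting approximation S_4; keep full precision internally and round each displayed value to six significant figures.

∫_11^51 ln(x) dx evaluates to 134.146.
½[f(11) + f(51)] = ½[2.39790 + 3.93183] = 3.16486.
Running total after boundary: 137.311.
Order-1 term: 1/12 · (0.0196078 − 0.0909091) = -0.00594177.
Partial sum through k=1: 137.305.
Order-2 term: −1/720 · (1.50772e-05 − 0.00150263) = 2.06605e-06.
Partial sum through k=2: 137.305.
Order-3 term: 1/30240 · (6.95601e-08 − 0.000149021) = -4.92565e-09.
Partial sum through k=3: 137.305.
Order-4 term: −1/1209600 · (8.02308e-10 − 3.69474e-05) = 3.05445e-11.

S_4 ≈ 137.305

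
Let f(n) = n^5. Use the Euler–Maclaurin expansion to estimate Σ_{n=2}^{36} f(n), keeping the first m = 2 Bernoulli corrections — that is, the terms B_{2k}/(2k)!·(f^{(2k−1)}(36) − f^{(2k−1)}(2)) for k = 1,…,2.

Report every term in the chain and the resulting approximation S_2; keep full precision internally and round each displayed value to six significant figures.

∫_2^36 x^5 dx evaluates to 3.62797e+08.
Endpoint term: (f(2) + f(36))/2 = (32.0000 + 6.04662e+07)/2 = 3.02331e+07.
Integral + boundary = 3.93030e+08.
Order-1 term: 1/12 · (8.39808e+06 − 80.0000) = 699833.
Partial sum through k=1: 3.93730e+08.
Order-2 term: −1/720 · (77760.0 − 240.000) = -107.667.

S_2 ≈ 3.93730e+08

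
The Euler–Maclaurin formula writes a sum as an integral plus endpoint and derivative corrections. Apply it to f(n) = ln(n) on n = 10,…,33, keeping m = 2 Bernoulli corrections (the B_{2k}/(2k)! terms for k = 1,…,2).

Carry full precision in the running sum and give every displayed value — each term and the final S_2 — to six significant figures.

Integral: ∫_10^33 ln(x) dx = 69.3589.
½[f(10) + f(33)] = ½[2.30259 + 3.49651] = 2.89955.
Integral + boundary = 72.2584.
Correction k=1: B_{2}/2! · (f^{(1)}(33) − f^{(1)}(10)) = 1/12 · (0.0303030 − 0.100000) = -0.00580808.
After k=1: 72.2526.
Correction k=2: B_{4}/4! · (f^{(3)}(33) − f^{(3)}(10)) = −1/720 · (5.56529e-05 − 0.00200000) = 2.70048e-06.

S_2 ≈ 72.2526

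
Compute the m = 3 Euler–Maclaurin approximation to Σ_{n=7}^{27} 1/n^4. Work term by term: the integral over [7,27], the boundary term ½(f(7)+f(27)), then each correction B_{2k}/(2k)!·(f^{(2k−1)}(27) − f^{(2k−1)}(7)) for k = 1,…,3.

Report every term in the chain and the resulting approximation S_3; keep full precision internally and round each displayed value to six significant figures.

Integral: ∫_7^27 1/x^4 dx = 0.000954882.
Endpoint term: (f(7) + f(27))/2 = (0.000416493 + 1.88168e-06)/2 = 0.000209187.
So far: 0.00116407.
Order-1 term: 1/12 · (-2.78767e-07 − (-0.000237996)) = 1.98098e-05.
Running total after k=1: 0.00118388.
Order-2 term: −1/720 · (-1.14719e-08 − (-0.000145712)) = -2.02362e-07.
Running total after k=2: 0.00118368.
Order-3 term: 1/30240 · (-8.81242e-10 − (-0.000166528)) = 5.50684e-09.

S_3 ≈ 0.00118368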